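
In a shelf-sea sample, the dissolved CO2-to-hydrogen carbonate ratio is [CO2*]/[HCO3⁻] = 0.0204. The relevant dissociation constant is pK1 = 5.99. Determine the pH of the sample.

pH = 7.68

From K1 = [H⁺][HCO3⁻]/[CO2*]:  pH = pK1 − log₁₀([CO2*]/[HCO3⁻])
log₁₀(0.0204) = -1.690
pH = 5.99 − (-1.690) = 7.68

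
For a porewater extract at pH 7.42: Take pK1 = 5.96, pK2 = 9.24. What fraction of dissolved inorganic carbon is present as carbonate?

α₂ = 1 / (1 + [H⁺]/K2 + [H⁺]²/(K1K2)) = 1 / (1 + 10^+1.82 + 10^+0.36)
   = 1 / (1 + 66.069 + 2.2909) = 1/69.360 = 0.01442

α₂ = 0.0144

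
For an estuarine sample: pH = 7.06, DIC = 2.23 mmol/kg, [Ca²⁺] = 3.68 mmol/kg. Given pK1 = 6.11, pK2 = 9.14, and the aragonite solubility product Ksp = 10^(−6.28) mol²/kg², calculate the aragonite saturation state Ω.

Ω = 0.116

α₂ = 1 / (1 + [H⁺]/K2 + [H⁺]²/(K1K2)) = 1 / (1 + 10^+2.08 + 10^+1.13)
   = 1 / (1 + 120.23 + 13.490) = 1/134.72 = 0.007423
[CO3²⁻] = α₂ × DIC = 0.007423 × 2.23 = 0.01655 mmol/kg = 16.55 μmol/kg
Ksp = 10^(−6.28) = 5.248×10^-7
Ω = [Ca²⁺][CO3²⁻]/Ksp = (3.68×10^-3)(1.655×10^-5) / 5.248×10^-7 = 0.116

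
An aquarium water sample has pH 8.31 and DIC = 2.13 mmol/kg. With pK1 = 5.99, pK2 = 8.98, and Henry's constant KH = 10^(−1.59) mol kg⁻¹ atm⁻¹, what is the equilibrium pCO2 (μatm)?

pCO2 = 325 μatm

α₀ = 1 / (1 + K1/[H⁺] + K1K2/[H⁺]²) = 1 / (1 + 10^+2.32 + 10^+1.65)
   = 1 / (1 + 208.93 + 44.668) = 1/254.60 = 0.003928
[CO2*] = α₀ × DIC = 0.003928 × 2.13 = 0.008366 mmol/kg = 8.366 μmol/kg
pCO2 = [CO2*]/KH = 8.366×10^-6 / 2.570×10^-2 = 325 μatm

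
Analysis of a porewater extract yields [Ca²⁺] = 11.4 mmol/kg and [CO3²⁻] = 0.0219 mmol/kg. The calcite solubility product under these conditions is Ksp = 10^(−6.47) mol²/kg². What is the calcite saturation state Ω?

Ksp = 10^(−6.47) = 3.388×10^-7
Ω = [Ca²⁺][CO3²⁻]/Ksp = (11.4×10^-3)(0.0219×10^-3) / 3.388×10^-7 = 0.737

Ω = 0.737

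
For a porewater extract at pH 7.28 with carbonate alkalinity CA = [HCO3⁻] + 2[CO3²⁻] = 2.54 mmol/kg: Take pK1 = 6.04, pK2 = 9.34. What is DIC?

DIC = 2.66 mmol/kg

CA = [HCO3⁻] + 2[CO3²⁻] = (α₁ + 2α₂)·DIC
At pH 7.28: [H⁺]/K1 = 10^-1.24 = 0.057544, K2/[H⁺] = 10^-2.06 = 0.0087096
α₁ = 1/(1 + 0.057544 + 0.0087096) = 1/1.0663 = 0.9379; α₂ = α₁·K2/[H⁺] = 0.008168
α₁ + 2α₂ = 0.9542
DIC = CA / (α₁ + 2α₂) = 2.54 / 0.9542 = 2.66 mmol/kg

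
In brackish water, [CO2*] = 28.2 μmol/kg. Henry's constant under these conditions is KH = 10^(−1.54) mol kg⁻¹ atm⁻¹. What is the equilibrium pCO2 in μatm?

KH = 10^(−1.54) = 2.884×10^-2 mol kg⁻¹ atm⁻¹
pCO2 = [CO2*]/KH = 28.2×10^-6 / 2.884×10^-2 = 9.78×10^-4 atm = 978 μatm

pCO2 = 978 μatm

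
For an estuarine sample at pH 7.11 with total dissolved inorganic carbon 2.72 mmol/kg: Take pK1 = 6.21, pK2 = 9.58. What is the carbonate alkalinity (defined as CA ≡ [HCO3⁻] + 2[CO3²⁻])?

CA = 2.42 mmol/kg

CA = [HCO3⁻] + 2[CO3²⁻] = (α₁ + 2α₂)·DIC
At pH 7.11: [H⁺]/K1 = 10^-0.90 = 0.12589, K2/[H⁺] = 10^-2.47 = 0.0033884
α₁ = 1/(1 + 0.12589 + 0.0033884) = 1/1.1293 = 0.8855; α₂ = α₁·K2/[H⁺] = 0.003001
α₁ + 2α₂ = 0.8915
CA = 0.8915 × 2.72 = 2.42 mmol/kg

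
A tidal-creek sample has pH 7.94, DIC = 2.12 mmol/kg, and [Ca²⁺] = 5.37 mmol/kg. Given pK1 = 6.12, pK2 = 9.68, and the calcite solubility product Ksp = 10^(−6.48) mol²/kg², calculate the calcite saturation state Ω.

Ω = 0.605

α₂ = 1 / (1 + [H⁺]/K2 + [H⁺]²/(K1K2)) = 1 / (1 + 10^+1.74 + 10^-0.08)
   = 1 / (1 + 54.954 + 0.83176) = 1/56.786 = 0.01761
[CO3²⁻] = α₂ × DIC = 0.01761 × 2.12 = 0.03733 mmol/kg
Ksp = 10^(−6.48) = 3.311×10^-7
Ω = [Ca²⁺][CO3²⁻]/Ksp = (5.37×10^-3)(3.733×10^-5) / 3.311×10^-7 = 0.605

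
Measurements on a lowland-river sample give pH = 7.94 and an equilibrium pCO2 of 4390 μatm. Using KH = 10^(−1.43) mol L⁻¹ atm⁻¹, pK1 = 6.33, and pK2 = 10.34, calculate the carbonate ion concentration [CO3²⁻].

[CO3²⁻] = 0.0265 mmol/L

[CO2*] = KH · pCO2 = 10^(−1.43) × 4390×10^-6 = 1.631×10^-4 mol/L
α₀ = 1/(1 + K1/[H⁺] + K1K2/[H⁺]²) = 1/(1 + 10^+1.61 + 10^-0.79) = 0.02387
DIC = [CO2*]/α₀ = 1.631×10^-4 / 0.02387 = 6.834 mmol/L
[CO3²⁻] = α₂·DIC; α₂ = 0.003871, so [CO3²⁻] = 0.003871 × 6.834 = 0.0265 mmol/L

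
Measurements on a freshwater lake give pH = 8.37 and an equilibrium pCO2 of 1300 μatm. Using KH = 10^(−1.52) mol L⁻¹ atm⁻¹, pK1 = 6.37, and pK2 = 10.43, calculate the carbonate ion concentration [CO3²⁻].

[CO3²⁻] = 0.0342 mmol/L

[CO2*] = KH · pCO2 = 10^(−1.52) × 1300×10^-6 = 3.926×10^-5 mol/L
α₀ = 1/(1 + K1/[H⁺] + K1K2/[H⁺]²) = 1/(1 + 10^+2.00 + 10^-0.06) = 0.009816
DIC = [CO2*]/α₀ = 3.926×10^-5 / 0.009816 = 3.999 mmol/L
[CO3²⁻] = α₂·DIC; α₂ = 0.008550, so [CO3²⁻] = 0.008550 × 3.999 = 0.0342 mmol/L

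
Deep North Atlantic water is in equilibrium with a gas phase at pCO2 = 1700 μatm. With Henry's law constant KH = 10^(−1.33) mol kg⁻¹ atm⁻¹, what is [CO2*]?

[CO2*] = 79.5 μmol/kg

KH = 10^(−1.33) = 4.677×10^-2 mol kg⁻¹ atm⁻¹
[CO2*] = KH · pCO2 = 4.677×10^-2 × 1700×10^-6 atm = 7.95×10^-5 mol/kg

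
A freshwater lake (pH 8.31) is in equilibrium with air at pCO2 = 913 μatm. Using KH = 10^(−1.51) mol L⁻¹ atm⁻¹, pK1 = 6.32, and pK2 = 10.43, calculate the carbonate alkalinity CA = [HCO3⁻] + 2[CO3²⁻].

[CO2*] = KH · pCO2 = 10^(−1.51) × 913×10^-6 = 2.821×10^-5 mol/L
α₀ = 1/(1 + K1/[H⁺] + K1K2/[H⁺]²) = 1/(1 + 10^+1.99 + 10^-0.13) = 0.01005
DIC = [CO2*]/α₀ = 2.821×10^-5 / 0.01005 = 2.806 mmol/L
CA = (α₁ + 2α₂)·DIC = (0.9825 + 2×0.007453) × 2.806 = 2.80 mmol/L

CA = 2.80 mmol/L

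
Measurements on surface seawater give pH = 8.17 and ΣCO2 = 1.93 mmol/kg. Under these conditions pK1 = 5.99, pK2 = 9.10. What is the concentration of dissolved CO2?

α₀ = 1 / (1 + K1/[H⁺] + K1K2/[H⁺]²) = 1 / (1 + 10^+2.18 + 10^+1.25)
   = 1 / (1 + 151.36 + 17.783) = 1/170.14 = 0.005878
[CO2*] = α₀ × DIC = 0.005878 × 1.93 = 0.0113 mmol/kg = 11.3 μmol/kg

[CO2*] = 11.3 μmol/kg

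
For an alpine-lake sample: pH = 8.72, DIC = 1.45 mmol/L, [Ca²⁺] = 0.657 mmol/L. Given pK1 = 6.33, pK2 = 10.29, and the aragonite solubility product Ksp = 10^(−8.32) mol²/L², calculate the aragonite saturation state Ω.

α₂ = 1 / (1 + [H⁺]/K2 + [H⁺]²/(K1K2)) = 1 / (1 + 10^+1.57 + 10^-0.82)
   = 1 / (1 + 37.154 + 0.15136) = 1/38.305 = 0.02611
[CO3²⁻] = α₂ × DIC = 0.02611 × 1.45 = 0.03785 mmol/L
Ksp = 10^(−8.32) = 4.786×10^-9
Ω = [Ca²⁺][CO3²⁻]/Ksp = (0.657×10^-3)(3.785×10^-5) / 4.786×10^-9 = 5.20

Ω = 5.20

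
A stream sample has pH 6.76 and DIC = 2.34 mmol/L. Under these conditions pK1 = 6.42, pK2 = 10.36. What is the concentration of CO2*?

α₀ = 1 / (1 + K1/[H⁺] + K1K2/[H⁺]²) = 1 / (1 + 10^+0.34 + 10^-3.26)
   = 1 / (1 + 2.1878 + 0.00054954) = 1/3.1883 = 0.3136
[CO2*] = α₀ × DIC = 0.3136 × 2.34 = 0.734 mmol/L

[CO2*] = 0.734 mmol/L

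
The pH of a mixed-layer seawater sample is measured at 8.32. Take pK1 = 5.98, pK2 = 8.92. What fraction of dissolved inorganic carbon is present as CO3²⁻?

α₂ = 1 / (1 + [H⁺]/K2 + [H⁺]²/(K1K2)) = 1 / (1 + 10^+0.60 + 10^-1.74)
   = 1 / (1 + 3.9811 + 0.018197) = 1/4.9993 = 0.2000

α₂ = 0.200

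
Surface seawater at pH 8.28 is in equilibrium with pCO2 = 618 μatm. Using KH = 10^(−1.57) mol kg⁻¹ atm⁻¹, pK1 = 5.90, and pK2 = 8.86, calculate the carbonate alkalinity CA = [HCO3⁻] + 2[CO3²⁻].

CA = 6.09 mmol/kg

[CO2*] = KH · pCO2 = 10^(−1.57) × 618×10^-6 = 1.663×10^-5 mol/kg
α₀ = 1/(1 + K1/[H⁺] + K1K2/[H⁺]²) = 1/(1 + 10^+2.38 + 10^+1.80) = 0.003290
DIC = [CO2*]/α₀ = 1.663×10^-5 / 0.003290 = 5.056 mmol/kg
CA = (α₁ + 2α₂)·DIC = (0.7891 + 2×0.2076) × 5.056 = 6.09 mmol/kg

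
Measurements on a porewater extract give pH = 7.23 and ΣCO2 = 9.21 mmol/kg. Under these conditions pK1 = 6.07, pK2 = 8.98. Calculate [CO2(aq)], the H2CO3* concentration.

α₀ = 1 / (1 + K1/[H⁺] + K1K2/[H⁺]²) = 1 / (1 + 10^+1.16 + 10^-0.59)
   = 1 / (1 + 14.454 + 0.25704) = 1/15.711 = 0.06365
[CO2*] = α₀ × DIC = 0.06365 × 9.21 = 0.586 mmol/kg

[CO2*] = 0.586 mmol/kg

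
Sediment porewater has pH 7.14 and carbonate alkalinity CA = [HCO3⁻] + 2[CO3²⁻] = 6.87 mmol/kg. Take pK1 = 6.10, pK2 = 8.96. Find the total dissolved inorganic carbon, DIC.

DIC = 7.38 mmol/kg

CA = [HCO3⁻] + 2[CO3²⁻] = (α₁ + 2α₂)·DIC
At pH 7.14: [H⁺]/K1 = 10^-1.04 = 0.091201, K2/[H⁺] = 10^-1.82 = 0.015136
α₁ = 1/(1 + 0.091201 + 0.015136) = 1/1.1063 = 0.9039; α₂ = α₁·K2/[H⁺] = 0.01368
α₁ + 2α₂ = 0.9312
DIC = CA / (α₁ + 2α₂) = 6.87 / 0.9312 = 7.38 mmol/kg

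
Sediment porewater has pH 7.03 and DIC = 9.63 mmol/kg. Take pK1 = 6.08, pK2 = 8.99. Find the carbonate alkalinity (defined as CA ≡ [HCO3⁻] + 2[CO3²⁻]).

CA = 8.76 mmol/kg

CA = [HCO3⁻] + 2[CO3²⁻] = (α₁ + 2α₂)·DIC
At pH 7.03: [H⁺]/K1 = 10^-0.95 = 0.11220, K2/[H⁺] = 10^-1.96 = 0.010965
α₁ = 1/(1 + 0.11220 + 0.010965) = 1/1.1232 = 0.8903; α₂ = α₁·K2/[H⁺] = 0.009762
α₁ + 2α₂ = 0.9099
CA = 0.9099 × 9.63 = 8.76 mmol/kg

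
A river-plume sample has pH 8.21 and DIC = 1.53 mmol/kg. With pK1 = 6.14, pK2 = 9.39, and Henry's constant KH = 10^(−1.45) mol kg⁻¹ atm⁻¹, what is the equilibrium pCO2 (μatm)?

pCO2 = 342 μatm

α₀ = 1 / (1 + K1/[H⁺] + K1K2/[H⁺]²) = 1 / (1 + 10^+2.07 + 10^+0.89)
   = 1 / (1 + 117.49 + 7.7625) = 1/126.25 = 0.007921
[CO2*] = α₀ × DIC = 0.007921 × 1.53 = 0.01212 mmol/kg = 12.12 μmol/kg
pCO2 = [CO2*]/KH = 1.212×10^-5 / 3.548×10^-2 = 342 μatm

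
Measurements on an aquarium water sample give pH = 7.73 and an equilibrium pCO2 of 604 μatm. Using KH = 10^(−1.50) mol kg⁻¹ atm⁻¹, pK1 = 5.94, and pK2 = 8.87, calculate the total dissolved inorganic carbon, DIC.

[CO2*] = KH · pCO2 = 10^(−1.50) × 604×10^-6 = 1.910×10^-5 mol/kg
α₀ = 1/(1 + K1/[H⁺] + K1K2/[H⁺]²) = 1/(1 + 10^+1.79 + 10^+0.65) = 0.01490
DIC = [CO2*]/α₀ = 1.910×10^-5 / 0.01490 = 1.28 mmol/kg

DIC = 1.28 mmol/kg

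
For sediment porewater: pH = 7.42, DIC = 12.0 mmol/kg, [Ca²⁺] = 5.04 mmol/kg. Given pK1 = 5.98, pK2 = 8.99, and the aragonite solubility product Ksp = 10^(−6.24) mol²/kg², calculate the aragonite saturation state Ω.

α₂ = 1 / (1 + [H⁺]/K2 + [H⁺]²/(K1K2)) = 1 / (1 + 10^+1.57 + 10^+0.13)
   = 1 / (1 + 37.154 + 1.3490) = 1/39.502 = 0.02531
[CO3²⁻] = α₂ × DIC = 0.02531 × 12.0 = 0.3038 mmol/kg
Ksp = 10^(−6.24) = 5.754×10^-7
Ω = [Ca²⁺][CO3²⁻]/Ksp = (5.04×10^-3)(3.038×10^-4) / 5.754×10^-7 = 2.66

Ω = 2.66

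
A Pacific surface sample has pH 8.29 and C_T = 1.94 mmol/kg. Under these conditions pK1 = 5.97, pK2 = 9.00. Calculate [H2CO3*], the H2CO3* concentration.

[CO2*] = 7.74 μmol/kg

α₀ = 1 / (1 + K1/[H⁺] + K1K2/[H⁺]²) = 1 / (1 + 10^+2.32 + 10^+1.61)
   = 1 / (1 + 208.93 + 40.738) = 1/250.67 = 0.003989
[CO2*] = α₀ × DIC = 0.003989 × 1.94 = 0.00774 mmol/kg = 7.74 μmol/kg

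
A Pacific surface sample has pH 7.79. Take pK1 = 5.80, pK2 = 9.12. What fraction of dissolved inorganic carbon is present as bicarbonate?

α₁ = 0.946

α₁ = 1 / (1 + [H⁺]/K1 + K2/[H⁺]) = 1 / (1 + 10^-1.99 + 10^-1.33)
   = 1 / (1 + 0.010233 + 0.046774) = 1/1.0570 = 0.9461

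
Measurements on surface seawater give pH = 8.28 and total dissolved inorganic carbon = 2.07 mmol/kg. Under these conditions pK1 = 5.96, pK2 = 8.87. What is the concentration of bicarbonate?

[HCO3⁻] = 1.64 mmol/kg

α₁ = 1 / (1 + [H⁺]/K1 + K2/[H⁺]) = 1 / (1 + 10^-2.32 + 10^-0.59)
   = 1 / (1 + 0.0047863 + 0.25704) = 1/1.2618 = 0.7925
[HCO3⁻] = α₁ × DIC = 0.7925 × 2.07 = 1.64 mmol/kg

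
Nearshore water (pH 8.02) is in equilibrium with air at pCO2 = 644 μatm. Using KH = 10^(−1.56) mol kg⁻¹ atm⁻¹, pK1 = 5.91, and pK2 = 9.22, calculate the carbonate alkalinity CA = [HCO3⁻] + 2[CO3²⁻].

[CO2*] = KH · pCO2 = 10^(−1.56) × 644×10^-6 = 1.774×10^-5 mol/kg
α₀ = 1/(1 + K1/[H⁺] + K1K2/[H⁺]²) = 1/(1 + 10^+2.11 + 10^+0.91) = 0.007249
DIC = [CO2*]/α₀ = 1.774×10^-5 / 0.007249 = 2.447 mmol/kg
CA = (α₁ + 2α₂)·DIC = (0.9338 + 2×0.05892) × 2.447 = 2.57 mmol/kg

CA = 2.57 mmol/kg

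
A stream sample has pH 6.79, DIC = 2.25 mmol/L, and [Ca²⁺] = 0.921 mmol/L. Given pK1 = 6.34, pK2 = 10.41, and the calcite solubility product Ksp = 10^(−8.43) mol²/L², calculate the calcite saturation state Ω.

Ω = 0.0987

α₂ = 1 / (1 + [H⁺]/K2 + [H⁺]²/(K1K2)) = 1 / (1 + 10^+3.62 + 10^+3.17)
   = 1 / (1 + 4168.7 + 1479.1) = 1/5648.8 = 0.0001770
[CO3²⁻] = α₂ × DIC = 0.0001770 × 2.25 = 0.0003983 mmol/L = 0.3983 μmol/L
Ksp = 10^(−8.43) = 3.715×10^-9
Ω = [Ca²⁺][CO3²⁻]/Ksp = (0.921×10^-3)(3.983×10^-7) / 3.715×10^-9 = 0.0987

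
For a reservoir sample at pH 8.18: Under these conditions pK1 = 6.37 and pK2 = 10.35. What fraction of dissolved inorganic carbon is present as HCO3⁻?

α₁ = 0.978

α₁ = 1 / (1 + [H⁺]/K1 + K2/[H⁺]) = 1 / (1 + 10^-1.81 + 10^-2.17)
   = 1 / (1 + 0.015488 + 0.0067608) = 1/1.0222 = 0.9782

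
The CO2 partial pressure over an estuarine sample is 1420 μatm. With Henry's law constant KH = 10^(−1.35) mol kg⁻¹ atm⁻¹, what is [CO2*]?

[CO2*] = 63.4 μmol/kg

KH = 10^(−1.35) = 4.467×10^-2 mol kg⁻¹ atm⁻¹
[CO2*] = KH · pCO2 = 4.467×10^-2 × 1420×10^-6 atm = 6.34×10^-5 mol/kg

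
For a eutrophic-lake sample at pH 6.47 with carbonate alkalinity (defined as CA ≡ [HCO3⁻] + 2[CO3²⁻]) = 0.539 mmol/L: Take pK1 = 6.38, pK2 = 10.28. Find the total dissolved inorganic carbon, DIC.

DIC = 0.977 mmol/L

CA = [HCO3⁻] + 2[CO3²⁻] = (α₁ + 2α₂)·DIC
At pH 6.47: [H⁺]/K1 = 10^-0.09 = 0.81283, K2/[H⁺] = 10^-3.81 = 0.00015488
α₁ = 1/(1 + 0.81283 + 0.00015488) = 1/1.8130 = 0.5516; α₂ = α₁·K2/[H⁺] = 8.543×10^-5
α₁ + 2α₂ = 0.5517
DIC = CA / (α₁ + 2α₂) = 0.539 / 0.5517 = 0.977 mmol/L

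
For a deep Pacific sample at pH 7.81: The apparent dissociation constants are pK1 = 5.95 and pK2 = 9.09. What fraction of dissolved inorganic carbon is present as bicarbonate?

α₁ = 0.938

α₁ = 1 / (1 + [H⁺]/K1 + K2/[H⁺]) = 1 / (1 + 10^-1.86 + 10^-1.28)
   = 1 / (1 + 0.013804 + 0.052481) = 1/1.0663 = 0.9378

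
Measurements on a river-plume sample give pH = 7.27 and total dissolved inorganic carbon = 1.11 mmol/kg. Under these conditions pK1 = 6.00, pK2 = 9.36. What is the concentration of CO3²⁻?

α₂ = 1 / (1 + [H⁺]/K2 + [H⁺]²/(K1K2)) = 1 / (1 + 10^+2.09 + 10^+0.82)
   = 1 / (1 + 123.03 + 6.6069) = 1/130.63 = 0.007655
[CO3²⁻] = α₂ × DIC = 0.007655 × 1.11 = 0.00850 mmol/kg = 8.50 μmol/kg

[CO3²⁻] = 8.50 μmol/kg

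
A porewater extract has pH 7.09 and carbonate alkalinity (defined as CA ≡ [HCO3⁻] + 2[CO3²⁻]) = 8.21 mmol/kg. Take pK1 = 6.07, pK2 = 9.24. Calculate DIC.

CA = [HCO3⁻] + 2[CO3²⁻] = (α₁ + 2α₂)·DIC
At pH 7.09: [H⁺]/K1 = 10^-1.02 = 0.095499, K2/[H⁺] = 10^-2.15 = 0.0070795
α₁ = 1/(1 + 0.095499 + 0.0070795) = 1/1.1026 = 0.9070; α₂ = α₁·K2/[H⁺] = 0.006421
α₁ + 2α₂ = 0.9198
DIC = CA / (α₁ + 2α₂) = 8.21 / 0.9198 = 8.93 mmol/kg

DIC = 8.93 mmol/kg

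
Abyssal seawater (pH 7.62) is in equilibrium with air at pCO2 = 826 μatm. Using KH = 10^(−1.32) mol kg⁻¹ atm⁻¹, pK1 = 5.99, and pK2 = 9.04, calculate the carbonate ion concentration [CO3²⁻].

[CO3²⁻] = 0.0641 mmol/kg

[CO2*] = KH · pCO2 = 10^(−1.32) × 826×10^-6 = 3.953×10^-5 mol/kg
α₀ = 1/(1 + K1/[H⁺] + K1K2/[H⁺]²) = 1/(1 + 10^+1.63 + 10^+0.21) = 0.02208
DIC = [CO2*]/α₀ = 3.953×10^-5 / 0.02208 = 1.790 mmol/kg
[CO3²⁻] = α₂·DIC; α₂ = 0.03582, so [CO3²⁻] = 0.03582 × 1.790 = 0.0641 mmol/kg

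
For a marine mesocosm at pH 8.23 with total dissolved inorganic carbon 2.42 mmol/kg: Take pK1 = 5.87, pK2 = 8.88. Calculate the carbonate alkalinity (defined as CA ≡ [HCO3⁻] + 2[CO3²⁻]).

CA = [HCO3⁻] + 2[CO3²⁻] = (α₁ + 2α₂)·DIC
At pH 8.23: [H⁺]/K1 = 10^-2.36 = 0.0043652, K2/[H⁺] = 10^-0.65 = 0.22387
α₁ = 1/(1 + 0.0043652 + 0.22387) = 1/1.2282 = 0.8142; α₂ = α₁·K2/[H⁺] = 0.1823
α₁ + 2α₂ = 1.1787
CA = 1.1787 × 2.42 = 2.85 mmol/kg

CA = 2.85 mmol/kg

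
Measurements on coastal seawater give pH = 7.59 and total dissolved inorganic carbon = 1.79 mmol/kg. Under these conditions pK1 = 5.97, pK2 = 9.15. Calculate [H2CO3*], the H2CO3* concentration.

[CO2*] = 0.0408 mmol/kg

α₀ = 1 / (1 + K1/[H⁺] + K1K2/[H⁺]²) = 1 / (1 + 10^+1.62 + 10^+0.06)
   = 1 / (1 + 41.687 + 1.1482) = 1/43.835 = 0.02281
[CO2*] = α₀ × DIC = 0.02281 × 1.79 = 0.0408 mmol/kg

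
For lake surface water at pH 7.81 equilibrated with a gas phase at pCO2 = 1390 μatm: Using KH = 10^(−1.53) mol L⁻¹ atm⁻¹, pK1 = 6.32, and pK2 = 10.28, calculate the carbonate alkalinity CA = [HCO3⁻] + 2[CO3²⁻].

[CO2*] = KH · pCO2 = 10^(−1.53) × 1390×10^-6 = 4.102×10^-5 mol/L
α₀ = 1/(1 + K1/[H⁺] + K1K2/[H⁺]²) = 1/(1 + 10^+1.49 + 10^-0.98) = 0.03124
DIC = [CO2*]/α₀ = 4.102×10^-5 / 0.03124 = 1.313 mmol/L
CA = (α₁ + 2α₂)·DIC = (0.9655 + 2×0.003271) × 1.313 = 1.28 mmol/L

CA = 1.28 mmol/L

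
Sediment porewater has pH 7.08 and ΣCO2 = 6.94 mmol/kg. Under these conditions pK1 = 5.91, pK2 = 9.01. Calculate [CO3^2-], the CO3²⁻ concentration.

α₂ = 1 / (1 + [H⁺]/K2 + [H⁺]²/(K1K2)) = 1 / (1 + 10^+1.93 + 10^+0.76)
   = 1 / (1 + 85.114 + 5.7544) = 1/91.868 = 0.01089
[CO3²⁻] = α₂ × DIC = 0.01089 × 6.94 = 0.0755 mmol/kg

[CO3²⁻] = 0.0755 mmol/kg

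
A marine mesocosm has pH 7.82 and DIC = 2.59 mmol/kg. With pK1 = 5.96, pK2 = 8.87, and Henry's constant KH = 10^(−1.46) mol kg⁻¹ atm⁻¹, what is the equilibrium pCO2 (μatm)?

α₀ = 1 / (1 + K1/[H⁺] + K1K2/[H⁺]²) = 1 / (1 + 10^+1.86 + 10^+0.81)
   = 1 / (1 + 72.444 + 6.4565) = 1/79.900 = 0.01252
[CO2*] = α₀ × DIC = 0.01252 × 2.59 = 0.03242 mmol/kg
pCO2 = [CO2*]/KH = 3.242×10^-5 / 3.467×10^-2 = 935 μatm

pCO2 = 935 μatm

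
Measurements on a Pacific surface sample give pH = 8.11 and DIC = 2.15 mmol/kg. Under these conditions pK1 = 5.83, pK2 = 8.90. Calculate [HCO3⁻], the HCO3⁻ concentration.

[HCO3⁻] = 1.84 mmol/kg

α₁ = 1 / (1 + [H⁺]/K1 + K2/[H⁺]) = 1 / (1 + 10^-2.28 + 10^-0.79)
   = 1 / (1 + 0.0052481 + 0.16218) = 1/1.1674 = 0.8566
[HCO3⁻] = α₁ × DIC = 0.8566 × 2.15 = 1.84 mmol/kg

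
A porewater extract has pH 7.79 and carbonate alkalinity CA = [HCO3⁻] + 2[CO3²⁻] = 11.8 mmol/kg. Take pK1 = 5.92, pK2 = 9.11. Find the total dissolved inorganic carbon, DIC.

CA = [HCO3⁻] + 2[CO3²⁻] = (α₁ + 2α₂)·DIC
At pH 7.79: [H⁺]/K1 = 10^-1.87 = 0.013490, K2/[H⁺] = 10^-1.32 = 0.047863
α₁ = 1/(1 + 0.013490 + 0.047863) = 1/1.0614 = 0.9422; α₂ = α₁·K2/[H⁺] = 0.04510
α₁ + 2α₂ = 1.0324
DIC = CA / (α₁ + 2α₂) = 11.8 / 1.0324 = 11.4 mmol/kg

DIC = 11.4 mmol/kg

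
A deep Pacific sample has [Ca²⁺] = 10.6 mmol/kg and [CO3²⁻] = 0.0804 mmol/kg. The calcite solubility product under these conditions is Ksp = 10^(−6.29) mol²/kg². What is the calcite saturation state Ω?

Ω = 1.66

Ksp = 10^(−6.29) = 5.129×10^-7
Ω = [Ca²⁺][CO3²⁻]/Ksp = (10.6×10^-3)(0.0804×10^-3) / 5.129×10^-7 = 1.66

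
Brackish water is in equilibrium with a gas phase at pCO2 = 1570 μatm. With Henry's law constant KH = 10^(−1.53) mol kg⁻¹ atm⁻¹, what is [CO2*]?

[CO2*] = 46.3 μmol/kg

KH = 10^(−1.53) = 2.951×10^-2 mol kg⁻¹ atm⁻¹
[CO2*] = KH · pCO2 = 2.951×10^-2 × 1570×10^-6 atm = 4.63×10^-5 mol/kg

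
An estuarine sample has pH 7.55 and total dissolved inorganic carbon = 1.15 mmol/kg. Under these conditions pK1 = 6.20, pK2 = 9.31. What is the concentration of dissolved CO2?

α₀ = 1 / (1 + K1/[H⁺] + K1K2/[H⁺]²) = 1 / (1 + 10^+1.35 + 10^-0.41)
   = 1 / (1 + 22.387 + 0.38905) = 1/23.776 = 0.04206
[CO2*] = α₀ × DIC = 0.04206 × 1.15 = 0.0484 mmol/kg

[CO2*] = 0.0484 mmol/kg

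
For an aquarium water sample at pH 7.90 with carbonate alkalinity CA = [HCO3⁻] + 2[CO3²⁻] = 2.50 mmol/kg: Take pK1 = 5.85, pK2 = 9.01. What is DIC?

DIC = 2.35 mmol/kg

CA = [HCO3⁻] + 2[CO3²⁻] = (α₁ + 2α₂)·DIC
At pH 7.90: [H⁺]/K1 = 10^-2.05 = 0.0089125, K2/[H⁺] = 10^-1.11 = 0.077625
α₁ = 1/(1 + 0.0089125 + 0.077625) = 1/1.0865 = 0.9204; α₂ = α₁·K2/[H⁺] = 0.07144
α₁ + 2α₂ = 1.0632
DIC = CA / (α₁ + 2α₂) = 2.50 / 1.0632 = 2.35 mmol/kg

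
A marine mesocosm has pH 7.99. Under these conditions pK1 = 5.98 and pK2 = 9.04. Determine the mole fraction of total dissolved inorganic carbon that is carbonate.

α₂ = 1 / (1 + [H⁺]/K2 + [H⁺]²/(K1K2)) = 1 / (1 + 10^+1.05 + 10^-0.96)
   = 1 / (1 + 11.220 + 0.10965) = 1/12.330 = 0.08110

α₂ = 0.0811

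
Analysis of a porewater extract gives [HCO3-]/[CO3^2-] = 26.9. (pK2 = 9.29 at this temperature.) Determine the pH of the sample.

From K2 = [H⁺][CO3^2-]/[HCO3-]:  pH = pK2 − log₁₀([HCO3-]/[CO3^2-])
log₁₀(26.9) = +1.430
pH = 9.29 − (+1.430) = 7.86

pH = 7.86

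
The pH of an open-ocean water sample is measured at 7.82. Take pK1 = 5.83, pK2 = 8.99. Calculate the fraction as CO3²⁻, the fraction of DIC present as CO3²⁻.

α₂ = 0.0627

α₂ = 1 / (1 + [H⁺]/K2 + [H⁺]²/(K1K2)) = 1 / (1 + 10^+1.17 + 10^-0.82)
   = 1 / (1 + 14.791 + 0.15136) = 1/15.942 = 0.06273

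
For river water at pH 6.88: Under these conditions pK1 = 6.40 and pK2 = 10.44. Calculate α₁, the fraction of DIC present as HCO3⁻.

α₁ = 1 / (1 + [H⁺]/K1 + K2/[H⁺]) = 1 / (1 + 10^-0.48 + 10^-3.56)
   = 1 / (1 + 0.33113 + 0.00027542) = 1/1.3314 = 0.7511

α₁ = 0.751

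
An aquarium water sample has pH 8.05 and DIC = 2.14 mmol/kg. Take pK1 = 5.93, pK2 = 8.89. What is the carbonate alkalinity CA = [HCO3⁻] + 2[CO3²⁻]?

CA = [HCO3⁻] + 2[CO3²⁻] = (α₁ + 2α₂)·DIC
At pH 8.05: [H⁺]/K1 = 10^-2.12 = 0.0075858, K2/[H⁺] = 10^-0.84 = 0.14454
α₁ = 1/(1 + 0.0075858 + 0.14454) = 1/1.1521 = 0.8680; α₂ = α₁·K2/[H⁺] = 0.1255
α₁ + 2α₂ = 1.1189
CA = 1.1189 × 2.14 = 2.39 mmol/kg

CA = 2.39 mmol/kg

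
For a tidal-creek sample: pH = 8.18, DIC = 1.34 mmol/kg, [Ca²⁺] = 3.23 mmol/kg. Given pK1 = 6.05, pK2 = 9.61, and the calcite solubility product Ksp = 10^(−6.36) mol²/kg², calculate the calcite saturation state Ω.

α₂ = 1 / (1 + [H⁺]/K2 + [H⁺]²/(K1K2)) = 1 / (1 + 10^+1.43 + 10^-0.70)
   = 1 / (1 + 26.915 + 0.19953) = 1/28.115 = 0.03557
[CO3²⁻] = α₂ × DIC = 0.03557 × 1.34 = 0.04766 mmol/kg
Ksp = 10^(−6.36) = 4.365×10^-7
Ω = [Ca²⁺][CO3²⁻]/Ksp = (3.23×10^-3)(4.766×10^-5) / 4.365×10^-7 = 0.353

Ω = 0.353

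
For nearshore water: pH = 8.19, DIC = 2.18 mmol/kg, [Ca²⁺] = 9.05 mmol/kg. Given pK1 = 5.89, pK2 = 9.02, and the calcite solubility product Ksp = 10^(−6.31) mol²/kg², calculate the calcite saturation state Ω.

α₂ = 1 / (1 + [H⁺]/K2 + [H⁺]²/(K1K2)) = 1 / (1 + 10^+0.83 + 10^-1.47)
   = 1 / (1 + 6.7608 + 0.033884) = 1/7.7947 = 0.1283
[CO3²⁻] = α₂ × DIC = 0.1283 × 2.18 = 0.2797 mmol/kg
Ksp = 10^(−6.31) = 4.898×10^-7
Ω = [Ca²⁺][CO3²⁻]/Ksp = (9.05×10^-3)(2.797×10^-4) / 4.898×10^-7 = 5.17

Ω = 5.17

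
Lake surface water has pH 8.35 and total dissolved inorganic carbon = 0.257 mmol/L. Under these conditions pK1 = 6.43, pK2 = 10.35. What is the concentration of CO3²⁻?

α₂ = 1 / (1 + [H⁺]/K2 + [H⁺]²/(K1K2)) = 1 / (1 + 10^+2.00 + 10^+0.08)
   = 1 / (1 + 100.00 + 1.2023) = 1/102.20 = 0.009785
[CO3²⁻] = α₂ × DIC = 0.009785 × 0.257 = 0.00251 mmol/L = 2.51 μmol/L

[CO3²⁻] = 2.51 μmol/L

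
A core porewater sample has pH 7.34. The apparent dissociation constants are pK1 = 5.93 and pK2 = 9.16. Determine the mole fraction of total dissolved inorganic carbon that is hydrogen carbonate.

α₁ = 1 / (1 + [H⁺]/K1 + K2/[H⁺]) = 1 / (1 + 10^-1.41 + 10^-1.82)
   = 1 / (1 + 0.038905 + 0.015136) = 1/1.0540 = 0.9487

α₁ = 0.949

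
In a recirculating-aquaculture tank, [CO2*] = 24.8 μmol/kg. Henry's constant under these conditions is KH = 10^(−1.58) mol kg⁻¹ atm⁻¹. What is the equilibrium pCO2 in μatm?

pCO2 = 943 μatm

KH = 10^(−1.58) = 2.630×10^-2 mol kg⁻¹ atm⁻¹
pCO2 = [CO2*]/KH = 24.8×10^-6 / 2.630×10^-2 = 9.43×10^-4 atm = 943 μatm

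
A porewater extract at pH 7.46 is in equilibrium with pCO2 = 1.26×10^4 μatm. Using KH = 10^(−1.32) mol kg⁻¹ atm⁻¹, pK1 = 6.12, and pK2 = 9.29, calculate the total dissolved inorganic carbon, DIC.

[CO2*] = KH · pCO2 = 10^(−1.32) × 1.26×10^4×10^-6 = 6.031×10^-4 mol/kg
α₀ = 1/(1 + K1/[H⁺] + K1K2/[H⁺]²) = 1/(1 + 10^+1.34 + 10^-0.49) = 0.04310
DIC = [CO2*]/α₀ = 6.031×10^-4 / 0.04310 = 14.0 mmol/kg

DIC = 14.0 mmol/kg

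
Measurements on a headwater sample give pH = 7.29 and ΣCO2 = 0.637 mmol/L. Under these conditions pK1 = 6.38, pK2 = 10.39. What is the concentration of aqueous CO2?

[CO2*] = 0.0697 mmol/L

α₀ = 1 / (1 + K1/[H⁺] + K1K2/[H⁺]²) = 1 / (1 + 10^+0.91 + 10^-2.19)
   = 1 / (1 + 8.1283 + 0.0064565) = 1/9.1348 = 0.1095
[CO2*] = α₀ × DIC = 0.1095 × 0.637 = 0.0697 mmol/L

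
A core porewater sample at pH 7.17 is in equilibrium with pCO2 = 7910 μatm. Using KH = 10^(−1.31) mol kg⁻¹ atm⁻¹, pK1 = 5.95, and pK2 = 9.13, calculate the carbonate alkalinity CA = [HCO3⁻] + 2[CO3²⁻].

CA = 6.57 mmol/kg

[CO2*] = KH · pCO2 = 10^(−1.31) × 7910×10^-6 = 3.874×10^-4 mol/kg
α₀ = 1/(1 + K1/[H⁺] + K1K2/[H⁺]²) = 1/(1 + 10^+1.22 + 10^-0.74) = 0.05625
DIC = [CO2*]/α₀ = 3.874×10^-4 / 0.05625 = 6.887 mmol/kg
CA = (α₁ + 2α₂)·DIC = (0.9335 + 2×0.01024) × 6.887 = 6.57 mmol/kg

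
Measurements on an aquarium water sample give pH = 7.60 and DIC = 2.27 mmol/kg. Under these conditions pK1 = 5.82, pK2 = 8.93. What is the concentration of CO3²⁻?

[CO3²⁻] = 0.0998 mmol/kg

α₂ = 1 / (1 + [H⁺]/K2 + [H⁺]²/(K1K2)) = 1 / (1 + 10^+1.33 + 10^-0.45)
   = 1 / (1 + 21.380 + 0.35481) = 1/22.734 = 0.04399
[CO3²⁻] = α₂ × DIC = 0.04399 × 2.27 = 0.0998 mmol/kg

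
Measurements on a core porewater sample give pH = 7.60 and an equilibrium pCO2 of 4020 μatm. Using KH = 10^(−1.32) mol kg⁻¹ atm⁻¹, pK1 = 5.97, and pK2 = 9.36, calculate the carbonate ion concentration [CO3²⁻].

[CO3²⁻] = 0.143 mmol/kg

[CO2*] = KH · pCO2 = 10^(−1.32) × 4020×10^-6 = 1.924×10^-4 mol/kg
α₀ = 1/(1 + K1/[H⁺] + K1K2/[H⁺]²) = 1/(1 + 10^+1.63 + 10^-0.13) = 0.02252
DIC = [CO2*]/α₀ = 1.924×10^-4 / 0.02252 = 8.543 mmol/kg
[CO3²⁻] = α₂·DIC; α₂ = 0.01670, so [CO3²⁻] = 0.01670 × 8.543 = 0.143 mmol/kg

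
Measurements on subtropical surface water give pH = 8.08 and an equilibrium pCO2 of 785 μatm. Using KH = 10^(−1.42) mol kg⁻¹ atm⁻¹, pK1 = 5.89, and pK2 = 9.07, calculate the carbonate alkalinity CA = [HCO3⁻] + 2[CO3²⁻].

[CO2*] = KH · pCO2 = 10^(−1.42) × 785×10^-6 = 2.984×10^-5 mol/kg
α₀ = 1/(1 + K1/[H⁺] + K1K2/[H⁺]²) = 1/(1 + 10^+2.19 + 10^+1.20) = 0.005823
DIC = [CO2*]/α₀ = 2.984×10^-5 / 0.005823 = 5.125 mmol/kg
CA = (α₁ + 2α₂)·DIC = (0.9019 + 2×0.09229) × 5.125 = 5.57 mmol/kg

CA = 5.57 mmol/kg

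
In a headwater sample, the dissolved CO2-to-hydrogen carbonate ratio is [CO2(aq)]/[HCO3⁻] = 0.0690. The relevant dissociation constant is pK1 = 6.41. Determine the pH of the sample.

From K1 = [H⁺][HCO3⁻]/[CO2(aq)]:  pH = pK1 − log₁₀([CO2(aq)]/[HCO3⁻])
log₁₀(0.0690) = -1.161
pH = 6.41 − (-1.161) = 7.57

pH = 7.57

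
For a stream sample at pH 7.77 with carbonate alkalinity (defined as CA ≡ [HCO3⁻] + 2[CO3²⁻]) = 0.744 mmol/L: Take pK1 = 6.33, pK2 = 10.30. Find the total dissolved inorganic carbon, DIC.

DIC = 0.769 mmol/L

CA = [HCO3⁻] + 2[CO3²⁻] = (α₁ + 2α₂)·DIC
At pH 7.77: [H⁺]/K1 = 10^-1.44 = 0.036308, K2/[H⁺] = 10^-2.53 = 0.0029512
α₁ = 1/(1 + 0.036308 + 0.0029512) = 1/1.0393 = 0.9622; α₂ = α₁·K2/[H⁺] = 0.002840
α₁ + 2α₂ = 0.9679
DIC = CA / (α₁ + 2α₂) = 0.744 / 0.9679 = 0.769 mmol/L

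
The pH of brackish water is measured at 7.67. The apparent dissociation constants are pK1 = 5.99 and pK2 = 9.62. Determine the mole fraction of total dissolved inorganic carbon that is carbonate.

α₂ = 0.0109

α₂ = 1 / (1 + [H⁺]/K2 + [H⁺]²/(K1K2)) = 1 / (1 + 10^+1.95 + 10^+0.27)
   = 1 / (1 + 89.125 + 1.8621) = 1/91.987 = 0.01087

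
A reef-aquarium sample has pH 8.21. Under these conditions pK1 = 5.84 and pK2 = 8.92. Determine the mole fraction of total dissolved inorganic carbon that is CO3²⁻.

α₂ = 0.163

α₂ = 1 / (1 + [H⁺]/K2 + [H⁺]²/(K1K2)) = 1 / (1 + 10^+0.71 + 10^-1.66)
   = 1 / (1 + 5.1286 + 0.021878) = 1/6.1505 = 0.1626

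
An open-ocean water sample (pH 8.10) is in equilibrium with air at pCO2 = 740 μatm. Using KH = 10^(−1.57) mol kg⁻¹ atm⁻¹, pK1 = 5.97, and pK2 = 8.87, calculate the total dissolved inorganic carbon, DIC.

DIC = 3.16 mmol/kg

[CO2*] = KH · pCO2 = 10^(−1.57) × 740×10^-6 = 1.992×10^-5 mol/kg
α₀ = 1/(1 + K1/[H⁺] + K1K2/[H⁺]²) = 1/(1 + 10^+2.13 + 10^+1.36) = 0.006297
DIC = [CO2*]/α₀ = 1.992×10^-5 / 0.006297 = 3.16 mmol/kg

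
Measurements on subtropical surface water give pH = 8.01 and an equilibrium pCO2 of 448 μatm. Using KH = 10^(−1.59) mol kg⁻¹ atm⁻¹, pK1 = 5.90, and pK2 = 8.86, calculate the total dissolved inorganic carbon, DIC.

[CO2*] = KH · pCO2 = 10^(−1.59) × 448×10^-6 = 1.152×10^-5 mol/kg
α₀ = 1/(1 + K1/[H⁺] + K1K2/[H⁺]²) = 1/(1 + 10^+2.11 + 10^+1.26) = 0.006756
DIC = [CO2*]/α₀ = 1.152×10^-5 / 0.006756 = 1.70 mmol/kg

DIC = 1.70 mmol/kg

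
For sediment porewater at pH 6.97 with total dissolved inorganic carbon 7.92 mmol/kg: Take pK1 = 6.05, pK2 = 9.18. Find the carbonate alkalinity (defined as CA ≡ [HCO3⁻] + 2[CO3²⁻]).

CA = 7.12 mmol/kg

CA = [HCO3⁻] + 2[CO3²⁻] = (α₁ + 2α₂)·DIC
At pH 6.97: [H⁺]/K1 = 10^-0.92 = 0.12023, K2/[H⁺] = 10^-2.21 = 0.0061660
α₁ = 1/(1 + 0.12023 + 0.0061660) = 1/1.1264 = 0.8878; α₂ = α₁·K2/[H⁺] = 0.005474
α₁ + 2α₂ = 0.8987
CA = 0.8987 × 7.92 = 7.12 mmol/kg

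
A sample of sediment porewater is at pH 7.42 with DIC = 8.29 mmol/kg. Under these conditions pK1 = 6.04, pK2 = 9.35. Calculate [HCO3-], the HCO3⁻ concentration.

[HCO3⁻] = 7.87 mmol/kg

α₁ = 1 / (1 + [H⁺]/K1 + K2/[H⁺]) = 1 / (1 + 10^-1.38 + 10^-1.93)
   = 1 / (1 + 0.041687 + 0.011749) = 1/1.0534 = 0.9493
[HCO3⁻] = α₁ × DIC = 0.9493 × 8.29 = 7.87 mmol/kg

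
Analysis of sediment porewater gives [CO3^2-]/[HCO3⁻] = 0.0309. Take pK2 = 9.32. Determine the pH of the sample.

pH = 7.81

From K2 = [H⁺][CO3^2-]/[HCO3⁻]:  pH = pK2 + log₁₀([CO3^2-]/[HCO3⁻])
log₁₀(0.0309) = -1.510
pH = 9.32 + (-1.510) = 7.81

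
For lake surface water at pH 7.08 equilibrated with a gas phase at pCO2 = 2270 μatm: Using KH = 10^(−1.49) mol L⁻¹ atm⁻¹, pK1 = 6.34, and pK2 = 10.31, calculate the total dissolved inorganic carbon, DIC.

DIC = 0.477 mmol/L

[CO2*] = KH · pCO2 = 10^(−1.49) × 2270×10^-6 = 7.346×10^-5 mol/L
α₀ = 1/(1 + K1/[H⁺] + K1K2/[H⁺]²) = 1/(1 + 10^+0.74 + 10^-2.49) = 0.1539
DIC = [CO2*]/α₀ = 7.346×10^-5 / 0.1539 = 0.477 mmol/L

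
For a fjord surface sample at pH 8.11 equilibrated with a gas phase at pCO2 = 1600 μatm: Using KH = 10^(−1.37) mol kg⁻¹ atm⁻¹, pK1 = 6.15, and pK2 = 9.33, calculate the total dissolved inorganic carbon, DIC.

DIC = 6.67 mmol/kg

[CO2*] = KH · pCO2 = 10^(−1.37) × 1600×10^-6 = 6.825×10^-5 mol/kg
α₀ = 1/(1 + K1/[H⁺] + K1K2/[H⁺]²) = 1/(1 + 10^+1.96 + 10^+0.74) = 0.01024
DIC = [CO2*]/α₀ = 6.825×10^-5 / 0.01024 = 6.67 mmol/kg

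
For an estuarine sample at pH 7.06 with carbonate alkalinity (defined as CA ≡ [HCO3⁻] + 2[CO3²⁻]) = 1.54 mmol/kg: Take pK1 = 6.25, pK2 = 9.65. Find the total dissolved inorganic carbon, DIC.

DIC = 1.77 mmol/kg

CA = [HCO3⁻] + 2[CO3²⁻] = (α₁ + 2α₂)·DIC
At pH 7.06: [H⁺]/K1 = 10^-0.81 = 0.15488, K2/[H⁺] = 10^-2.59 = 0.0025704
α₁ = 1/(1 + 0.15488 + 0.0025704) = 1/1.1575 = 0.8640; α₂ = α₁·K2/[H⁺] = 0.002221
α₁ + 2α₂ = 0.8684
DIC = CA / (α₁ + 2α₂) = 1.54 / 0.8684 = 1.77 mmol/kg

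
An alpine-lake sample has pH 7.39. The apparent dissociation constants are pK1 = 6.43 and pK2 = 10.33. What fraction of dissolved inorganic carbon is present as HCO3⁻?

α₁ = 1 / (1 + [H⁺]/K1 + K2/[H⁺]) = 1 / (1 + 10^-0.96 + 10^-2.94)
   = 1 / (1 + 0.10965 + 0.0011482) = 1/1.1108 = 0.9003

α₁ = 0.900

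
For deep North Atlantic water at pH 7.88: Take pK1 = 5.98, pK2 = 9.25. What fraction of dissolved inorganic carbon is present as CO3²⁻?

α₂ = 0.0404

α₂ = 1 / (1 + [H⁺]/K2 + [H⁺]²/(K1K2)) = 1 / (1 + 10^+1.37 + 10^-0.53)
   = 1 / (1 + 23.442 + 0.29512) = 1/24.737 = 0.04042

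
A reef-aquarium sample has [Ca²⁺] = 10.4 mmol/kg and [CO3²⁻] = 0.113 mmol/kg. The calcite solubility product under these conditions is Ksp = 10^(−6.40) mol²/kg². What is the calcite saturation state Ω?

Ksp = 10^(−6.40) = 3.981×10^-7
Ω = [Ca²⁺][CO3²⁻]/Ksp = (10.4×10^-3)(0.113×10^-3) / 3.981×10^-7 = 2.95

Ω = 2.95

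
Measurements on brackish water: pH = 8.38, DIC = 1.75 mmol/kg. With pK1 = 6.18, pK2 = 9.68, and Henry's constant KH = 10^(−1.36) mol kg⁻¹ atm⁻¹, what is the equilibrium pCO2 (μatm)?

α₀ = 1 / (1 + K1/[H⁺] + K1K2/[H⁺]²) = 1 / (1 + 10^+2.20 + 10^+0.90)
   = 1 / (1 + 158.49 + 7.9433) = 1/167.43 = 0.005973
[CO2*] = α₀ × DIC = 0.005973 × 1.75 = 0.01045 mmol/kg = 10.45 μmol/kg
pCO2 = [CO2*]/KH = 1.045×10^-5 / 4.365×10^-2 = 239 μatm

pCO2 = 239 μatm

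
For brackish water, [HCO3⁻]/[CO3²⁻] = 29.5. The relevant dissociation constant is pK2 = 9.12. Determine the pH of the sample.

pH = 7.65

From K2 = [H⁺][CO3²⁻]/[HCO3⁻]:  pH = pK2 − log₁₀([HCO3⁻]/[CO3²⁻])
log₁₀(29.5) = +1.470
pH = 9.12 − (+1.470) = 7.65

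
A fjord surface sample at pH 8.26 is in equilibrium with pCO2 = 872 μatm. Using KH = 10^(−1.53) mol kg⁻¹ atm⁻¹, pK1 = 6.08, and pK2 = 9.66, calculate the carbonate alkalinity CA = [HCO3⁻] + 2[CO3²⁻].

CA = 4.21 mmol/kg

[CO2*] = KH · pCO2 = 10^(−1.53) × 872×10^-6 = 2.573×10^-5 mol/kg
α₀ = 1/(1 + K1/[H⁺] + K1K2/[H⁺]²) = 1/(1 + 10^+2.18 + 10^+0.78) = 0.006314
DIC = [CO2*]/α₀ = 2.573×10^-5 / 0.006314 = 4.076 mmol/kg
CA = (α₁ + 2α₂)·DIC = (0.9556 + 2×0.03804) × 4.076 = 4.21 mmol/kg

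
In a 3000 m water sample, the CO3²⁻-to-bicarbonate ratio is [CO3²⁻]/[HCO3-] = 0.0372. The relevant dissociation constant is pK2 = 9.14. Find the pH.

From K2 = [H⁺][CO3²⁻]/[HCO3-]:  pH = pK2 + log₁₀([CO3²⁻]/[HCO3-])
log₁₀(0.0372) = -1.429
pH = 9.14 + (-1.429) = 7.71

pH = 7.71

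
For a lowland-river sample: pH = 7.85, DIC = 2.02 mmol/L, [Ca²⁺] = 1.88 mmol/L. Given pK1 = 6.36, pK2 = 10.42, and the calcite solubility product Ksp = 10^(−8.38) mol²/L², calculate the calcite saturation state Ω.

α₂ = 1 / (1 + [H⁺]/K2 + [H⁺]²/(K1K2)) = 1 / (1 + 10^+2.57 + 10^+1.08)
   = 1 / (1 + 371.54 + 12.023) = 1/384.56 = 0.002600
[CO3²⁻] = α₂ × DIC = 0.002600 × 2.02 = 0.005253 mmol/L = 5.253 μmol/L
Ksp = 10^(−8.38) = 4.169×10^-9
Ω = [Ca²⁺][CO3²⁻]/Ksp = (1.88×10^-3)(5.253×10^-6) / 4.169×10^-9 = 2.37

Ω = 2.37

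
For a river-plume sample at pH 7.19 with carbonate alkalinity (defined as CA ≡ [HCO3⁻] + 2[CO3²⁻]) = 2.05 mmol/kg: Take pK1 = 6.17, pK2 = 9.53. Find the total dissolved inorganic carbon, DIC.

DIC = 2.23 mmol/kg

CA = [HCO3⁻] + 2[CO3²⁻] = (α₁ + 2α₂)·DIC
At pH 7.19: [H⁺]/K1 = 10^-1.02 = 0.095499, K2/[H⁺] = 10^-2.34 = 0.0045709
α₁ = 1/(1 + 0.095499 + 0.0045709) = 1/1.1001 = 0.9090; α₂ = α₁·K2/[H⁺] = 0.004155
α₁ + 2α₂ = 0.9173
DIC = CA / (α₁ + 2α₂) = 2.05 / 0.9173 = 2.23 mmol/kg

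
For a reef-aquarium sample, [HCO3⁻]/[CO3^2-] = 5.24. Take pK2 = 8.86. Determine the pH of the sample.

pH = 8.14

From K2 = [H⁺][CO3^2-]/[HCO3⁻]:  pH = pK2 − log₁₀([HCO3⁻]/[CO3^2-])
log₁₀(5.24) = +0.719
pH = 8.86 − (+0.719) = 8.14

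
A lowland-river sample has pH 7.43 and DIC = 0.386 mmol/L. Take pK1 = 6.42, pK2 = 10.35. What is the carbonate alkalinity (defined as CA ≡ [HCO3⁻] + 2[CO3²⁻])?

CA = [HCO3⁻] + 2[CO3²⁻] = (α₁ + 2α₂)·DIC
At pH 7.43: [H⁺]/K1 = 10^-1.01 = 0.097724, K2/[H⁺] = 10^-2.92 = 0.0012023
α₁ = 1/(1 + 0.097724 + 0.0012023) = 1/1.0989 = 0.9100; α₂ = α₁·K2/[H⁺] = 0.001094
α₁ + 2α₂ = 0.9122
CA = 0.9122 × 0.386 = 0.352 mmol/L

CA = 0.352 mmol/L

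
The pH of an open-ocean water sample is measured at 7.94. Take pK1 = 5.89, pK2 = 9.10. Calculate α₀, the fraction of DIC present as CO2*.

α₀ = 1 / (1 + K1/[H⁺] + K1K2/[H⁺]²) = 1 / (1 + 10^+2.05 + 10^+0.89)
   = 1 / (1 + 112.20 + 7.7625) = 1/120.96 = 0.008267

α₀ = 0.00827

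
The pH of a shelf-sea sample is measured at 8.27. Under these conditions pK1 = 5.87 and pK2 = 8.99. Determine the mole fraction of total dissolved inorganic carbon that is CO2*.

α₀ = 1 / (1 + K1/[H⁺] + K1K2/[H⁺]²) = 1 / (1 + 10^+2.40 + 10^+1.68)
   = 1 / (1 + 251.19 + 47.863) = 1/300.05 = 0.003333

α₀ = 0.00333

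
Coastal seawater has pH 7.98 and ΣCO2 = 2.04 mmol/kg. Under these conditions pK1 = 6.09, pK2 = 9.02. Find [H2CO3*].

α₀ = 1 / (1 + K1/[H⁺] + K1K2/[H⁺]²) = 1 / (1 + 10^+1.89 + 10^+0.85)
   = 1 / (1 + 77.625 + 7.0795) = 1/85.704 = 0.01167
[CO2*] = α₀ × DIC = 0.01167 × 2.04 = 0.0238 mmol/kg

[CO2*] = 0.0238 mmol/kg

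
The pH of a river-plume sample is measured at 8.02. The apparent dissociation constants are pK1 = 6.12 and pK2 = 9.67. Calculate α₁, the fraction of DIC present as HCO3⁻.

α₁ = 1 / (1 + [H⁺]/K1 + K2/[H⁺]) = 1 / (1 + 10^-1.90 + 10^-1.65)
   = 1 / (1 + 0.012589 + 0.022387) = 1/1.0350 = 0.9662

α₁ = 0.966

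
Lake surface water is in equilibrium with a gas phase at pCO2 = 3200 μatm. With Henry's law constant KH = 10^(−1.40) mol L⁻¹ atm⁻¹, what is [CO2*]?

[CO2*] = 127 μmol/L

KH = 10^(−1.40) = 3.981×10^-2 mol L⁻¹ atm⁻¹
[CO2*] = KH · pCO2 = 3.981×10^-2 × 3200×10^-6 atm = 1.27×10^-4 mol/L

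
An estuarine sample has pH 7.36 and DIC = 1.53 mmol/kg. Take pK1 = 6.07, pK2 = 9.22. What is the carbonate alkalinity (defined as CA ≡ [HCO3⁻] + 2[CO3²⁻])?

CA = 1.48 mmol/kg

CA = [HCO3⁻] + 2[CO3²⁻] = (α₁ + 2α₂)·DIC
At pH 7.36: [H⁺]/K1 = 10^-1.29 = 0.051286, K2/[H⁺] = 10^-1.86 = 0.013804
α₁ = 1/(1 + 0.051286 + 0.013804) = 1/1.0651 = 0.9389; α₂ = α₁·K2/[H⁺] = 0.01296
α₁ + 2α₂ = 0.9648
CA = 0.9648 × 1.53 = 1.48 mmol/kg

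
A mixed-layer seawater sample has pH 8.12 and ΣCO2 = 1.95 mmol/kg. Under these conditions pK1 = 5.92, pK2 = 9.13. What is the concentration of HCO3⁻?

[HCO3⁻] = 1.77 mmol/kg

α₁ = 1 / (1 + [H⁺]/K1 + K2/[H⁺]) = 1 / (1 + 10^-2.20 + 10^-1.01)
   = 1 / (1 + 0.0063096 + 0.097724) = 1/1.1040 = 0.9058
[HCO3⁻] = α₁ × DIC = 0.9058 × 1.95 = 1.77 mmol/kg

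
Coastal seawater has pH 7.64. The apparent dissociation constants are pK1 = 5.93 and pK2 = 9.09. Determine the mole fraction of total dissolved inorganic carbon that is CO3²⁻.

α₂ = 0.0336

α₂ = 1 / (1 + [H⁺]/K2 + [H⁺]²/(K1K2)) = 1 / (1 + 10^+1.45 + 10^-0.26)
   = 1 / (1 + 28.184 + 0.54954) = 1/29.733 = 0.03363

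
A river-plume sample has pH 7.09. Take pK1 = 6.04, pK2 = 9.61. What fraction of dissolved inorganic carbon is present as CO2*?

α₀ = 0.0816

α₀ = 1 / (1 + K1/[H⁺] + K1K2/[H⁺]²) = 1 / (1 + 10^+1.05 + 10^-1.47)
   = 1 / (1 + 11.220 + 0.033884) = 1/12.254 = 0.08161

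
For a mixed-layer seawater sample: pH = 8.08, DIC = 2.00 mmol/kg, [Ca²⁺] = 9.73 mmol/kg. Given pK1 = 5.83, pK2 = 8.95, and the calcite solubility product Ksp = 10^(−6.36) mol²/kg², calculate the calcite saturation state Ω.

Ω = 5.27

α₂ = 1 / (1 + [H⁺]/K2 + [H⁺]²/(K1K2)) = 1 / (1 + 10^+0.87 + 10^-1.38)
   = 1 / (1 + 7.4131 + 0.041687) = 1/8.4548 = 0.1183
[CO3²⁻] = α₂ × DIC = 0.1183 × 2.00 = 0.2366 mmol/kg
Ksp = 10^(−6.36) = 4.365×10^-7
Ω = [Ca²⁺][CO3²⁻]/Ksp = (9.73×10^-3)(2.366×10^-4) / 4.365×10^-7 = 5.27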